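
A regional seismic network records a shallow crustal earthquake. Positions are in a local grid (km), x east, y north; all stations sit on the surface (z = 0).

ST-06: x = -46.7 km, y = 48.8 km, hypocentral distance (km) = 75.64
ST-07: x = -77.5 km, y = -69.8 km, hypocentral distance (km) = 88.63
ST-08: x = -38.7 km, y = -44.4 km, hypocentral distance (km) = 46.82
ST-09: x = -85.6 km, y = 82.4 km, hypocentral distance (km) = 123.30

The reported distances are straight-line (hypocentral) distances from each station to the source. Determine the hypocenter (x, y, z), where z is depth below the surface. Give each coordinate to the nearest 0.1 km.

Each station gives a sphere (x−x_i)² + (y−y_i)² + z² = d_i² (stations at z=0).
Subtracting the ST-06 sphere from ST-07 and ST-08: z² cancels, leaving linear equations in x and y:
-61.6 x − 237.2 y = 4182.09
16.0 x − 186.4 y = 2436.02
Solving: x ≈ -13.204, y ≈ -14.202 km (keep extra digits for the depth step; rounded: -13.2, -14.2).
Then from the ST-06 sphere: z² = 75.64² − (x + 46.7)² − (y − 48.8)² with x = -13.204, y = -14.202, so z ≈ 25.103 ≈ 25.1 km.

(-13.2, -14.2, 25.1)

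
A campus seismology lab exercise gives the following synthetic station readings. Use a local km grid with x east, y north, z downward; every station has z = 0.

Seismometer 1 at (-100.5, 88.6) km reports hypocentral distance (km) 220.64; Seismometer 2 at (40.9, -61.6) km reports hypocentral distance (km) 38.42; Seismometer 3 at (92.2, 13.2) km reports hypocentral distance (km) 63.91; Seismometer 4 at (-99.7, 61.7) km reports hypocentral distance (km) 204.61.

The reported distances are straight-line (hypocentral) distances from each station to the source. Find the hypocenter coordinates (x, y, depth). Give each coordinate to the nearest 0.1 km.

Each station gives a sphere (x−x_i)² + (y−y_i)² + z² = d_i² (stations at z=0).
Subtracting the Seismometer 1 sphere from Seismometer 2 and Seismometer 3: z² cancels, leaving linear equations in x and y:
282.8 x − 300.4 y = 34723.07
385.4 x − 150.8 y = 35322.39
Solving: x ≈ 73.496, y ≈ -46.400 km (keep extra digits for the depth step; rounded: 73.5, -46.4).
Then from the Seismometer 1 sphere: z² = 220.64² − (x + 100.5)² − (y − 88.6)² with x = 73.496, y = -46.400, so z ≈ 13.506 ≈ 13.5 km.

(73.5, -46.4, 13.5)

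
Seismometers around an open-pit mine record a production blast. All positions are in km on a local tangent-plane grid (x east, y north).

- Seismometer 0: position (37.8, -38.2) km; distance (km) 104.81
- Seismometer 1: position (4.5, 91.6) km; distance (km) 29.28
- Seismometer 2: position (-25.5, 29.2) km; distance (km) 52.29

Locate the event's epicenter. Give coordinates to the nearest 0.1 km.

Circle about each station: (x − 37.8)² + (y + 38.2)² = 104.81²; (x − 4.5)² + (y − 91.6)² = 29.28²; (x + 25.5)² + (y − 29.2)² = 52.29².
Subtracting the Seismometer 0 equation from the Seismometer 1 and Seismometer 2 equations removes the quadratic terms:
-66.6 x + 259.6 y = 15650.55
-126.6 x + 134.8 y = 6865.70
Solving the 2×2 system: x ≈ 13.7, y ≈ 63.8 km.
Check against Seismometer 0 (with the unrounded x, y): √((x − 37.8)²+(y + 38.2)²) = 104.81 ≈ 104.81 km. ✓

13.7 km east, 63.8 km north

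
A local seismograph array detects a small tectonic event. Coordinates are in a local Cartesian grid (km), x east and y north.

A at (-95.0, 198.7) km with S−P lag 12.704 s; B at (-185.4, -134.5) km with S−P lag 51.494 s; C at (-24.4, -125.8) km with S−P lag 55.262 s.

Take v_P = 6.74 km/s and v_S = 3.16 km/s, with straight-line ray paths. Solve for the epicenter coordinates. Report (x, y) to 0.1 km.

Distance from S−P lag: d = Δt · v_P v_S / (v_P − v_S) = Δt · (6.74·3.16)/(6.74−3.16) ≈ 5.9493·Δt.
So d_A = 75.58, d_B = 306.35, d_C = 328.77 km.
Circle about each station: (x + 95.0)² + (y − 198.7)² = 75.58²; (x + 185.4)² + (y + 134.5)² = 306.35²; (x + 24.4)² + (y + 125.8)² = 328.77².
Subtracting pairs of circle equations eliminates x²+y² and gives linear equations (the radical axes):
-180.8 x − 666.4 y = -84181.27
141.2 x − 649.0 y = -134463.07
Solving the 2×2 system: x ≈ -165.4, y ≈ 171.2 km.

-165.4 km east, 171.2 km north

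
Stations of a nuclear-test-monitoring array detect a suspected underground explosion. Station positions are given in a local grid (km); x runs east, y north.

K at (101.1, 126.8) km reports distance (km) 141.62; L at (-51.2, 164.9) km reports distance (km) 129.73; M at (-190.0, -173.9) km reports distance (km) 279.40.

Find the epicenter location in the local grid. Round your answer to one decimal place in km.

-11.8 km east, 41.3 km north

Circle about each station: (x − 101.1)² + (y − 126.8)² = 141.62²; (x + 51.2)² + (y − 164.9)² = 129.73²; (x + 190.0)² + (y + 173.9)² = 279.40².
Subtracting pairs of circle equations eliminates x²+y² and gives linear equations (the radical axes):
-304.6 x + 76.2 y = 6740.35
-582.2 x − 601.4 y = -17966.38
Solving the 2×2 system: x ≈ -11.8, y ≈ 41.3 km.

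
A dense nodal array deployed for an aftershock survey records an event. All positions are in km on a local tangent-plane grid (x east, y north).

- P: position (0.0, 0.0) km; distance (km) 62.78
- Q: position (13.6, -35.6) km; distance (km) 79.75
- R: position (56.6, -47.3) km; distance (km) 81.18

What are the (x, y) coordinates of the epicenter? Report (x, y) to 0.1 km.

Circle about each station: x² + y² = 62.78²; (x − 13.6)² + (y + 35.6)² = 79.75²; (x − 56.6)² + (y + 47.3)² = 81.18².
Subtracting the P equation from the Q and R equations removes the quadratic terms:
27.2 x − 71.2 y = -966.41
113.2 x − 94.6 y = 2791.99
Solving the 2×2 system: x ≈ 52.9, y ≈ 33.8 km.

(52.9, 33.8)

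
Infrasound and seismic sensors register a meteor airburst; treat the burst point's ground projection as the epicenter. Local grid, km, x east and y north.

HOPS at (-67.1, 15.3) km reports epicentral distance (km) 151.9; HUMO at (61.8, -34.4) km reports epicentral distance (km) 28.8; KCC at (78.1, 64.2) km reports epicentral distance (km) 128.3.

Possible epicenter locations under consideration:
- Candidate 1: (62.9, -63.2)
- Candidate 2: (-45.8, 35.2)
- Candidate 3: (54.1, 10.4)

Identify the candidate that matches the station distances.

Candidate 1

For each candidate, compare |candidate − station| to the reported distance:
Candidate 1: residuals HOPS 0.0, HUMO 0.0, KCC 0.0 → max 0.0 km
Candidate 2: residuals HOPS 122.8, HUMO 99.3, KCC 1.1 → max 122.8 km
Candidate 3: residuals HOPS 30.6, HUMO 16.7, KCC 69.4 → max 69.4 km
Only Candidate 1 has all residuals ≈ 0.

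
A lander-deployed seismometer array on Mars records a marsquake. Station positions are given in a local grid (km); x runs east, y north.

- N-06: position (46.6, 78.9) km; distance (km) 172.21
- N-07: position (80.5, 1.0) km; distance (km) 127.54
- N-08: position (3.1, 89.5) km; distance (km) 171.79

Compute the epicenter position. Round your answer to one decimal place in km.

Circle about each station: (x − 46.6)² + (y − 78.9)² = 172.21²; (x − 80.5)² + (y − 1.0)² = 127.54²; (x − 3.1)² + (y − 89.5)² = 171.79².
Subtracting pairs of circle equations eliminates x²+y² and gives linear equations (the radical axes):
67.8 x − 155.8 y = 11474.31
-87.0 x + 21.2 y = -232.43
Solving the 2×2 system: x ≈ -17.1, y ≈ -81.1 km.

-17.1 km east, -81.1 km north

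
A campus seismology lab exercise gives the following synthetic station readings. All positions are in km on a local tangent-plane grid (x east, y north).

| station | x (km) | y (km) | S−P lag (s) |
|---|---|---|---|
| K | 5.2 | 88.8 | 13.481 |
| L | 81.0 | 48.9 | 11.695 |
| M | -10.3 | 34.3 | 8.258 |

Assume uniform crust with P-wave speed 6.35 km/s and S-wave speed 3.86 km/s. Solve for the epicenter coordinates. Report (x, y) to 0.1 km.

(12.6, -43.7)

Distance from S−P lag: d = Δt · v_P v_S / (v_P − v_S) = Δt · (6.35·3.86)/(6.35−3.86) ≈ 9.8438·Δt.
So d_K = 132.70, d_L = 115.12, d_M = 81.29 km.
Circle about each station: (x − 5.2)² + (y − 88.8)² = 132.70²; (x − 81.0)² + (y − 48.9)² = 115.12²; (x + 10.3)² + (y − 34.3)² = 81.29².
Subtracting pairs of circle equations eliminates x²+y² and gives linear equations (the radical axes):
151.6 x − 79.8 y = 5396.41
-31.0 x − 109.0 y = 4371.33
Solving the 2×2 system: x ≈ 12.6, y ≈ -43.7 km.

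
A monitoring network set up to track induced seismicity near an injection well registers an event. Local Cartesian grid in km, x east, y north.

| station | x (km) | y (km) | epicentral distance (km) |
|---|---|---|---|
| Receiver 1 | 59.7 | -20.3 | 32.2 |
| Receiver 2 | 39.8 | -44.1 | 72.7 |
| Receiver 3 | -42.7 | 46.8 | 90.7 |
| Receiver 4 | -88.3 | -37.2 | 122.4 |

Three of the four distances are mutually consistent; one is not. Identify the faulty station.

Receiver 2

Solve using three stations at a time. Using Receiver 1, Receiver 3, Receiver 4 (subtract circle equations pairwise → linear system) gives (x, y) ≈ (30.3, -7.0).
Distances from that point to each station vs reported:
  Receiver 1: calculated 32.2 vs reported 32.2 → residual 0.0 km
  Receiver 2: calculated 38.3 vs reported 72.7 → residual 34.4 km
  Receiver 3: calculated 90.7 vs reported 90.7 → residual 0.0 km
  Receiver 4: calculated 122.4 vs reported 122.4 → residual 0.0 km
Receiver 1, Receiver 3, Receiver 4 are mutually consistent (residuals ≈ 0); Receiver 2 is off by 34.4 km.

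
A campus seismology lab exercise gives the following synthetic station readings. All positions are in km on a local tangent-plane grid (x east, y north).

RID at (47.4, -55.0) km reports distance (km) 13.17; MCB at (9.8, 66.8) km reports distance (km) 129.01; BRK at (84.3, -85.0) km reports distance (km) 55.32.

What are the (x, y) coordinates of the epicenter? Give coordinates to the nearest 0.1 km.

Circle about each station: (x − 47.4)² + (y + 55.0)² = 13.17²; (x − 9.8)² + (y − 66.8)² = 129.01²; (x − 84.3)² + (y + 85.0)² = 55.32².
Subtracting the RID equation from the MCB and BRK equations removes the quadratic terms:
-75.2 x + 243.6 y = -17183.61
73.8 x − 60.0 y = 6172.88
Solving the 2×2 system: x ≈ 35.1, y ≈ -59.7 km.
Check against RID (with the unrounded x, y): √((x − 47.4)²+(y + 55.0)²) = 13.17 ≈ 13.17 km. ✓

(35.1, -59.7)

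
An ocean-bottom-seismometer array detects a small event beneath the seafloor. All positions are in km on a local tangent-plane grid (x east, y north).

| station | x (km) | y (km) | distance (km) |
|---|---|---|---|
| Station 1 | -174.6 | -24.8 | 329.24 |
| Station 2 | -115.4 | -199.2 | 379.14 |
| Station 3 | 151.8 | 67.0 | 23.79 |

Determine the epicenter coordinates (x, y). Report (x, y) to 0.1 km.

Circle about each station: (x + 174.6)² + (y + 24.8)² = 329.24²; (x + 115.4)² + (y + 199.2)² = 379.14²; (x − 151.8)² + (y − 67.0)² = 23.79².
Subtracting pairs of circle equations eliminates x²+y² and gives linear equations (the radical axes):
118.4 x − 348.8 y = -13450.56
652.8 x + 183.6 y = 104265.05
Solving the 2×2 system: x ≈ 135.9, y ≈ 84.7 km.
Check against Station 1 (with the unrounded x, y): √((x + 174.6)²+(y + 24.8)²) = 329.24 ≈ 329.24 km. ✓

x ≈ 135.9 km, y ≈ 84.7 km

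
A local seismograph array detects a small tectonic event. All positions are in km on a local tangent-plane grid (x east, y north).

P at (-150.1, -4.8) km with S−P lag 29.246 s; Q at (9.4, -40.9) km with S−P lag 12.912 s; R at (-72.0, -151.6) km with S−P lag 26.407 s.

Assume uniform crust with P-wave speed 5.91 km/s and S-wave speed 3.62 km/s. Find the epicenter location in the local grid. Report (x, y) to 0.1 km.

Distance from S−P lag: d = Δt · v_P v_S / (v_P − v_S) = Δt · (5.91·3.62)/(5.91−3.62) ≈ 9.3424·Δt.
So d_P = 273.23, d_Q = 120.63, d_R = 246.71 km.
Circle about each station: (x + 150.1)² + (y + 4.8)² = 273.23²; (x − 9.4)² + (y + 40.9)² = 120.63²; (x + 72.0)² + (y + 151.6)² = 246.71².
Subtracting the P equation from the Q and R equations removes the quadratic terms:
319.0 x − 72.2 y = 39311.16
156.2 x − 293.6 y = 19402.32
Solving the 2×2 system: x ≈ 123.1, y ≈ -0.6 km.

123.1 km east, -0.6 km north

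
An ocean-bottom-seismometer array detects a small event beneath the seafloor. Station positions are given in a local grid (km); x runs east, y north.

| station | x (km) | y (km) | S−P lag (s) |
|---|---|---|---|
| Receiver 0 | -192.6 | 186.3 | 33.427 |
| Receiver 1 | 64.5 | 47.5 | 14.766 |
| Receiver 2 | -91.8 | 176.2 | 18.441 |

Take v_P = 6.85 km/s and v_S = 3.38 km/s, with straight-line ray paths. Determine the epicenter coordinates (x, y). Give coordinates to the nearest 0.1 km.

x ≈ 25.1 km, y ≈ 137.8 km

Distance from S−P lag: d = Δt · v_P v_S / (v_P − v_S) = Δt · (6.85·3.38)/(6.85−3.38) ≈ 6.6723·Δt.
So d_Receiver 0 = 223.04, d_Receiver 1 = 98.52, d_Receiver 2 = 123.04 km.
Circle about each station: (x + 192.6)² + (y − 186.3)² = 223.04²; (x − 64.5)² + (y − 47.5)² = 98.52²; (x + 91.8)² + (y − 176.2)² = 123.04².
Subtracting the Receiver 0 equation from the Receiver 1 and Receiver 2 equations removes the quadratic terms:
514.2 x − 277.6 y = -25345.30
201.6 x − 20.2 y = 2279.23
Solving the 2×2 system: x ≈ 25.1, y ≈ 137.8 km.
Check against Receiver 0 (with the unrounded x, y): √((x + 192.6)²+(y − 186.3)²) = 223.05 ≈ 223.04 km. ✓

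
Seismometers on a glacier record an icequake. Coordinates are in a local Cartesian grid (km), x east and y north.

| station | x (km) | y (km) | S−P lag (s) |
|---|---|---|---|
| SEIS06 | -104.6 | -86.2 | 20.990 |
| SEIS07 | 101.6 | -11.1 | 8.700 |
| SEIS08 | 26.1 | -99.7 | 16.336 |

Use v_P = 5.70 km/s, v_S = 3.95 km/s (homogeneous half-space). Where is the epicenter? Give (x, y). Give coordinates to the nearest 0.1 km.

Distance from S−P lag: d = Δt · v_P v_S / (v_P − v_S) = Δt · (5.70·3.95)/(5.70−3.95) ≈ 12.8657·Δt.
So d_SEIS06 = 270.05, d_SEIS07 = 111.93, d_SEIS08 = 210.17 km.
Circle about each station: (x + 104.6)² + (y + 86.2)² = 270.05²; (x − 101.6)² + (y + 11.1)² = 111.93²; (x − 26.1)² + (y + 99.7)² = 210.17².
Subtracting the SEIS06 equation from the SEIS07 and SEIS08 equations removes the quadratic terms:
412.4 x + 150.2 y = 52472.85
261.4 x − 27.0 y = 21005.27
Solving the 2×2 system: x ≈ 90.7, y ≈ 100.3 km.
Check against SEIS06 (with the unrounded x, y): √((x + 104.6)²+(y + 86.2)²) = 270.04 ≈ 270.05 km. ✓

x ≈ 90.7 km, y ≈ 100.3 km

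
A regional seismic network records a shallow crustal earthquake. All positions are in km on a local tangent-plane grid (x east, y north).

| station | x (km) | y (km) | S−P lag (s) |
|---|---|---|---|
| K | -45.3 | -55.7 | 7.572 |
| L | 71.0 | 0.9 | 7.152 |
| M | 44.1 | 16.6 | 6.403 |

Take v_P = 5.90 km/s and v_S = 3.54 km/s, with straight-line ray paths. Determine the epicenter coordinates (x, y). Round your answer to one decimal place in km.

x ≈ 18.0 km, y ≈ -33.7 km

Distance from S−P lag: d = Δt · v_P v_S / (v_P − v_S) = Δt · (5.90·3.54)/(5.90−3.54) ≈ 8.8500·Δt.
So d_K = 67.01, d_L = 63.30, d_M = 56.67 km.
Circle about each station: (x + 45.3)² + (y + 55.7)² = 67.01²; (x − 71.0)² + (y − 0.9)² = 63.30²; (x − 44.1)² + (y − 16.6)² = 56.67².
Subtracting the K equation from the L and M equations removes the quadratic terms:
232.6 x + 113.2 y = 370.68
178.8 x + 144.6 y = -1655.36
Solving the 2×2 system: x ≈ 18.0, y ≈ -33.7 km.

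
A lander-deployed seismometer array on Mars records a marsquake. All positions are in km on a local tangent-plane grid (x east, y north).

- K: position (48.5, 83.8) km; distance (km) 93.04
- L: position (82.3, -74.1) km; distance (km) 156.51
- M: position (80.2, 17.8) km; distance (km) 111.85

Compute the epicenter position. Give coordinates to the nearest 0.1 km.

Circle about each station: (x − 48.5)² + (y − 83.8)² = 93.04²; (x − 82.3)² + (y + 74.1)² = 156.51²; (x − 80.2)² + (y − 17.8)² = 111.85².
Subtracting pairs of circle equations eliminates x²+y² and gives linear equations (the radical axes):
67.6 x − 315.8 y = -12949.53
63.4 x − 132.0 y = -6479.79
Solving the 2×2 system: x ≈ -30.4, y ≈ 34.5 km.
Check against K (with the unrounded x, y): √((x − 48.5)²+(y − 83.8)²) = 93.00 ≈ 93.04 km. ✓

-30.4 km east, 34.5 km north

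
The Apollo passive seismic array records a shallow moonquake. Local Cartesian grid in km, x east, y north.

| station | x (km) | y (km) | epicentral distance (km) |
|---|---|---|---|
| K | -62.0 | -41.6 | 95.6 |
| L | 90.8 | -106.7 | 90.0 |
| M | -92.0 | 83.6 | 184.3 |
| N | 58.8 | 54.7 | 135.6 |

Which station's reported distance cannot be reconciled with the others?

Solve using three stations at a time. Using L, M, N (subtract circle equations pairwise → linear system) gives (x, y) ≈ (8.2, -71.1).
Distances from that point to each station vs reported:
  K: calculated 76.1 vs reported 95.6 → residual 19.5 km
  L: calculated 90.0 vs reported 90.0 → residual 0.0 km
  M: calculated 184.3 vs reported 184.3 → residual 0.0 km
  N: calculated 135.6 vs reported 135.6 → residual 0.0 km
L, M, N are mutually consistent (residuals ≈ 0); K is off by 19.5 km.

K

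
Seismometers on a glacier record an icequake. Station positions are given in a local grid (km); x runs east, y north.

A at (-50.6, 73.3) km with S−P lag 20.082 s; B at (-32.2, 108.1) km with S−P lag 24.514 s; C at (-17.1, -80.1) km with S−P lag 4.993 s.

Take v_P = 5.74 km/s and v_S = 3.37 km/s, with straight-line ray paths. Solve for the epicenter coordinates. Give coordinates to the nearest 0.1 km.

(-56.5, -90.5)

Distance from S−P lag: d = Δt · v_P v_S / (v_P − v_S) = Δt · (5.74·3.37)/(5.74−3.37) ≈ 8.1619·Δt.
So d_A = 163.91, d_B = 200.08, d_C = 40.75 km.
Circle about each station: (x + 50.6)² + (y − 73.3)² = 163.91²; (x + 32.2)² + (y − 108.1)² = 200.08²; (x + 17.1)² + (y + 80.1)² = 40.75².
Subtracting the A equation from the B and C equations removes the quadratic terms:
36.8 x + 69.6 y = -8376.32
67.0 x − 306.8 y = 23981.10
Solving the 2×2 system: x ≈ -56.5, y ≈ -90.5 km.
Check against A (with the unrounded x, y): √((x + 50.6)²+(y − 73.3)²) = 163.90 ≈ 163.91 km. ✓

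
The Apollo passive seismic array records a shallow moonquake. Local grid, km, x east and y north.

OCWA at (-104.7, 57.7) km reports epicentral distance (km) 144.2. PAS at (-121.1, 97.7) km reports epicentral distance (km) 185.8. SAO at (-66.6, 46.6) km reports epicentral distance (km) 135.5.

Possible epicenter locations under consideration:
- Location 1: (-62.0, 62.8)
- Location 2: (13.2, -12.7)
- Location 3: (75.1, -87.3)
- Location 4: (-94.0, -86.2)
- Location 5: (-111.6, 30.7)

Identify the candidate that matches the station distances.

Location 4

For each candidate, compare |candidate − station| to the reported distance:
Location 1: residuals OCWA 101.2, PAS 117.2, SAO 118.7 → max 118.7 km
Location 2: residuals OCWA 6.9, PAS 11.9, SAO 36.1 → max 36.1 km
Location 3: residuals OCWA 86.8, PAS 83.9, SAO 59.5 → max 86.8 km
Location 4: residuals OCWA 0.1, PAS 0.1, SAO 0.1 → max 0.1 km
Location 5: residuals OCWA 116.3, PAS 118.1, SAO 87.8 → max 118.1 km
Only Location 4 has all residuals ≈ 0.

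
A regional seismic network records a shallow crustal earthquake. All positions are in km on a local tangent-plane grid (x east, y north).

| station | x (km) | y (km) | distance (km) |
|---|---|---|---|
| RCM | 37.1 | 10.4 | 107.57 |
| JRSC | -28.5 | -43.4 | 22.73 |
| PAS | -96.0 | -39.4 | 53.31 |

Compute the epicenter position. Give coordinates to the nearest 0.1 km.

Circle about each station: (x − 37.1)² + (y − 10.4)² = 107.57²; (x + 28.5)² + (y + 43.4)² = 22.73²; (x + 96.0)² + (y + 39.4)² = 53.31².
Subtracting the RCM equation from the JRSC and PAS equations removes the quadratic terms:
-131.2 x − 107.6 y = 12265.89
-266.2 x − 99.6 y = 18013.14
Solving the 2×2 system: x ≈ -46.0, y ≈ -57.9 km.

(-46.0, -57.9)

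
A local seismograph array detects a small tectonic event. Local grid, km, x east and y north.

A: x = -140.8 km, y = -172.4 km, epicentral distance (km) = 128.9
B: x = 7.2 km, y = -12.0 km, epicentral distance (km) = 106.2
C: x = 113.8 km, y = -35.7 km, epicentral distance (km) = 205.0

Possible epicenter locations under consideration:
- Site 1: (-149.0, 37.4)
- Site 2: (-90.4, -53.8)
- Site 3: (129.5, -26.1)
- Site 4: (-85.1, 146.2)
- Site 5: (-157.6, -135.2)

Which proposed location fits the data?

For each candidate, compare |candidate − station| to the reported distance:
Site 1: residuals A 81.1, B 57.6, C 67.8 → max 81.1 km
Site 2: residuals A 0.0, B 0.0, C 0.0 → max 0.0 km
Site 3: residuals A 178.5, B 16.9, C 186.6 → max 186.6 km
Site 4: residuals A 194.5, B 77.0, C 64.5 → max 194.5 km
Site 5: residuals A 88.1, B 99.6, C 84.1 → max 99.6 km
Only Site 2 has all residuals ≈ 0.

Site 2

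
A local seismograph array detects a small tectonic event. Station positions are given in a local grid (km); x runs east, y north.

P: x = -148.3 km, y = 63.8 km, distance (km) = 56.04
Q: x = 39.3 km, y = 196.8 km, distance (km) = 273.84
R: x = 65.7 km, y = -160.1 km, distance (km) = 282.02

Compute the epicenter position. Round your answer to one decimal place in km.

Circle about each station: (x + 148.3)² + (y − 63.8)² = 56.04²; (x − 39.3)² + (y − 196.8)² = 273.84²; (x − 65.7)² + (y + 160.1)² = 282.02².
Subtracting the P equation from the Q and R equations removes the quadratic terms:
375.2 x + 266.0 y = -57636.46
428.0 x − 447.8 y = -72509.63
Solving the 2×2 system: x ≈ -160.0, y ≈ 9.0 km.
Check against P (with the unrounded x, y): √((x + 148.3)²+(y − 63.8)²) = 56.03 ≈ 56.04 km. ✓

x ≈ -160.0 km, y ≈ 9.0 km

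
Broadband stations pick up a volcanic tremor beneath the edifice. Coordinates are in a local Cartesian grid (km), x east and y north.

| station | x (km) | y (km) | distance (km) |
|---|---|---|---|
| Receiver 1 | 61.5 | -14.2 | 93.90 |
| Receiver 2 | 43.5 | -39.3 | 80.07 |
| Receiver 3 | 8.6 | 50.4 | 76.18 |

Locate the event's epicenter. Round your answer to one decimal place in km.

x ≈ -32.4 km, y ≈ -13.8 km

Circle about each station: (x − 61.5)² + (y + 14.2)² = 93.90²; (x − 43.5)² + (y + 39.3)² = 80.07²; (x − 8.6)² + (y − 50.4)² = 76.18².
Subtracting the Receiver 1 equation from the Receiver 2 and Receiver 3 equations removes the quadratic terms:
-36.0 x − 50.2 y = 1858.86
-105.8 x + 129.2 y = 1644.05
Solving the 2×2 system: x ≈ -32.4, y ≈ -13.8 km.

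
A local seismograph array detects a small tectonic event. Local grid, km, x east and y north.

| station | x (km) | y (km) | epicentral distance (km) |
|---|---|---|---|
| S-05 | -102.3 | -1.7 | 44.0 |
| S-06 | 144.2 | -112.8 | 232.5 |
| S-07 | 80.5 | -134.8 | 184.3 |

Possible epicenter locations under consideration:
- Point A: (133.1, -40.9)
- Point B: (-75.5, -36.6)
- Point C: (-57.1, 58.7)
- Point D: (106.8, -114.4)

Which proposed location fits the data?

Point B

For each candidate, compare |candidate − station| to the reported distance:
Point A: residuals S-05 194.6, S-06 159.7, S-07 76.7 → max 194.6 km
Point B: residuals S-05 0.0, S-06 0.0, S-07 0.0 → max 0.0 km
Point C: residuals S-05 31.4, S-06 32.0, S-07 53.1 → max 53.1 km
Point D: residuals S-05 193.5, S-06 195.1, S-07 151.0 → max 195.1 km
Only Point B has all residuals ≈ 0.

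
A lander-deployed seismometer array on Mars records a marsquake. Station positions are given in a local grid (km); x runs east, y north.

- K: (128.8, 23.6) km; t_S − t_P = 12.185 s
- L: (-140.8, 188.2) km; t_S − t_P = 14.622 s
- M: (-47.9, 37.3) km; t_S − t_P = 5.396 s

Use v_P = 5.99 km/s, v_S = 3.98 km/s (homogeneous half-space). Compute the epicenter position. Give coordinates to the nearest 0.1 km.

-3.0 km east, 82.9 km north

Distance from S−P lag: d = Δt · v_P v_S / (v_P − v_S) = Δt · (5.99·3.98)/(5.99−3.98) ≈ 11.8608·Δt.
So d_K = 144.52, d_L = 173.43, d_M = 64.00 km.
Circle about each station: (x − 128.8)² + (y − 23.6)² = 144.52²; (x + 140.8)² + (y − 188.2)² = 173.43²; (x + 47.9)² + (y − 37.3)² = 64.00².
Subtracting pairs of circle equations eliminates x²+y² and gives linear equations (the radical axes):
-539.2 x + 329.2 y = 28905.55
-353.4 x + 27.4 y = 3329.33
Solving the 2×2 system: x ≈ -3.0, y ≈ 82.9 km.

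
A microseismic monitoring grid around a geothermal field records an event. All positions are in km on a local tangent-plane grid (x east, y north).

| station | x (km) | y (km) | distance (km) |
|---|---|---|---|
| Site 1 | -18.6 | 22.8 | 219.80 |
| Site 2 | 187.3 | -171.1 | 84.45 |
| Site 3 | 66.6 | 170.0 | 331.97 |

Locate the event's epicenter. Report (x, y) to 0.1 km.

x ≈ 103.6 km, y ≈ -159.9 km

Circle about each station: (x + 18.6)² + (y − 22.8)² = 219.80²; (x − 187.3)² + (y + 171.1)² = 84.45²; (x − 66.6)² + (y − 170.0)² = 331.97².
Subtracting the Site 1 equation from the Site 2 and Site 3 equations removes the quadratic terms:
411.8 x − 387.8 y = 104670.94
170.4 x + 294.4 y = -29422.28
Solving the 2×2 system: x ≈ 103.6, y ≈ -159.9 km.
Check against Site 1 (with the unrounded x, y): √((x + 18.6)²+(y − 22.8)²) = 219.80 ≈ 219.80 km. ✓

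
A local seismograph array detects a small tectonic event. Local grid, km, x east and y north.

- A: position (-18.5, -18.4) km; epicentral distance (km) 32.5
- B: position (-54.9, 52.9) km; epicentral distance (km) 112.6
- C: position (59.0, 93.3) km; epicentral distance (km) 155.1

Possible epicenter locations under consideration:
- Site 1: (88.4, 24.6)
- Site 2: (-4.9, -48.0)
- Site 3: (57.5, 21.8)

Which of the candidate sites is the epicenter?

For each candidate, compare |candidate − station| to the reported distance:
Site 1: residuals A 82.7, B 33.5, C 80.4 → max 82.7 km
Site 2: residuals A 0.1, B 0.0, C 0.0 → max 0.1 km
Site 3: residuals A 53.5, B 4.0, C 83.6 → max 83.6 km
Only Site 2 has all residuals ≈ 0.

Site 2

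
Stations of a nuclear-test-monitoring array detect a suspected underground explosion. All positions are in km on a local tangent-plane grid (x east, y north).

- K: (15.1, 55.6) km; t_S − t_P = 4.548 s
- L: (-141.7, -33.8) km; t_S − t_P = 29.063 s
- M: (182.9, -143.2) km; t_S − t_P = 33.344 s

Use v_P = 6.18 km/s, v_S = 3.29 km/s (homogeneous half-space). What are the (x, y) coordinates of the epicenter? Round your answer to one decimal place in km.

Distance from S−P lag: d = Δt · v_P v_S / (v_P − v_S) = Δt · (6.18·3.29)/(6.18−3.29) ≈ 7.0354·Δt.
So d_K = 32.00, d_L = 204.47, d_M = 234.59 km.
Circle about each station: (x − 15.1)² + (y − 55.6)² = 32.00²; (x + 141.7)² + (y + 33.8)² = 204.47²; (x − 182.9)² + (y + 143.2)² = 234.59².
Subtracting the K equation from the L and M equations removes the quadratic terms:
-313.6 x − 178.8 y = -22882.02
335.6 x − 397.6 y = -3369.19
Solving the 2×2 system: x ≈ 46.0, y ≈ 47.3 km.

x ≈ 46.0 km, y ≈ 47.3 km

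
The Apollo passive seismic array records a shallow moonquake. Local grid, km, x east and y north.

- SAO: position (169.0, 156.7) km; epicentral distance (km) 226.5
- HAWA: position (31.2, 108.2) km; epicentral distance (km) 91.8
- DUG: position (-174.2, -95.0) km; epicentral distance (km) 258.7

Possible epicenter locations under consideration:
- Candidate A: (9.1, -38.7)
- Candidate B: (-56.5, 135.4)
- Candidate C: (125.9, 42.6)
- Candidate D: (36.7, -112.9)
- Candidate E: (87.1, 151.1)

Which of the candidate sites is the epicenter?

For each candidate, compare |candidate − station| to the reported distance:
Candidate A: residuals SAO 26.0, HAWA 56.8, DUG 66.9 → max 66.9 km
Candidate B: residuals SAO 0.0, HAWA 0.0, DUG 0.0 → max 0.0 km
Candidate C: residuals SAO 104.5, HAWA 23.4, DUG 71.4 → max 104.5 km
Candidate D: residuals SAO 73.8, HAWA 129.4, DUG 47.0 → max 129.4 km
Candidate E: residuals SAO 144.4, HAWA 21.3, DUG 100.2 → max 144.4 km
Only Candidate B has all residuals ≈ 0.

Candidate B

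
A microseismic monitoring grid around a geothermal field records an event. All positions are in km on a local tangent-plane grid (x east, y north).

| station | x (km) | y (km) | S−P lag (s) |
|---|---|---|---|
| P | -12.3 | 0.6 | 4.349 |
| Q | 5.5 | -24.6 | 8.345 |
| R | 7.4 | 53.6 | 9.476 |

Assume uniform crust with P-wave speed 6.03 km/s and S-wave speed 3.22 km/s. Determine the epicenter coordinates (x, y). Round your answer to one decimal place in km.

Distance from S−P lag: d = Δt · v_P v_S / (v_P − v_S) = Δt · (6.03·3.22)/(6.03−3.22) ≈ 6.9098·Δt.
So d_P = 30.05, d_Q = 57.66, d_R = 65.48 km.
Circle about each station: (x + 12.3)² + (y − 0.6)² = 30.05²; (x − 5.5)² + (y + 24.6)² = 57.66²; (x − 7.4)² + (y − 53.6)² = 65.48².
Subtracting pairs of circle equations eliminates x²+y² and gives linear equations (the radical axes):
35.6 x − 50.4 y = -1937.91
39.4 x + 106.0 y = -608.56
Solving the 2×2 system: x ≈ -41.0, y ≈ 9.5 km.
Check against P (with the unrounded x, y): √((x + 12.3)²+(y − 0.6)²) = 30.04 ≈ 30.05 km. ✓

x ≈ -41.0 km, y ≈ 9.5 km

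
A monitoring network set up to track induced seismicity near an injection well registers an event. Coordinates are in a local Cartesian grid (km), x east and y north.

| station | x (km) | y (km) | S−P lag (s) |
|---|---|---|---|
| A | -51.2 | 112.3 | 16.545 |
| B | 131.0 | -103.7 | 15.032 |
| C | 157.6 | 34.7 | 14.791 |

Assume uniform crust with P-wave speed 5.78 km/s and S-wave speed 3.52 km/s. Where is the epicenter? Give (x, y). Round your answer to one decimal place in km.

Distance from S−P lag: d = Δt · v_P v_S / (v_P − v_S) = Δt · (5.78·3.52)/(5.78−3.52) ≈ 9.0025·Δt.
So d_A = 148.95, d_B = 135.33, d_C = 133.16 km.
Circle about each station: (x + 51.2)² + (y − 112.3)² = 148.95²; (x − 131.0)² + (y + 103.7)² = 135.33²; (x − 157.6)² + (y − 34.7)² = 133.16².
Subtracting the A equation from the B and C equations removes the quadratic terms:
364.4 x − 432.0 y = 16553.85
417.6 x − 155.2 y = 15263.64
Solving the 2×2 system: x ≈ 32.5, y ≈ -10.9 km.

x ≈ 32.5 km, y ≈ -10.9 km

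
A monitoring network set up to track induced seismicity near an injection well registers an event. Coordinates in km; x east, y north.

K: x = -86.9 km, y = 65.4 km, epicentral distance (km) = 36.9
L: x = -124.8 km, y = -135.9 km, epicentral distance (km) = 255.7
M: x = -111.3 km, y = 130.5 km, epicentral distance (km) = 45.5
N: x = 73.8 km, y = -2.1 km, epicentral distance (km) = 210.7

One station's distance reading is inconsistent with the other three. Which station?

L

Solve using three stations at a time. Using K, M, N (subtract circle equations pairwise → linear system) gives (x, y) ≈ (-117.8, 85.5).
Distances from that point to each station vs reported:
  K: calculated 36.9 vs reported 36.9 → residual 0.0 km
  L: calculated 221.5 vs reported 255.7 → residual 34.2 km
  M: calculated 45.5 vs reported 45.5 → residual 0.0 km
  N: calculated 210.7 vs reported 210.7 → residual 0.0 km
K, M, N are mutually consistent (residuals ≈ 0); L is off by 34.2 km.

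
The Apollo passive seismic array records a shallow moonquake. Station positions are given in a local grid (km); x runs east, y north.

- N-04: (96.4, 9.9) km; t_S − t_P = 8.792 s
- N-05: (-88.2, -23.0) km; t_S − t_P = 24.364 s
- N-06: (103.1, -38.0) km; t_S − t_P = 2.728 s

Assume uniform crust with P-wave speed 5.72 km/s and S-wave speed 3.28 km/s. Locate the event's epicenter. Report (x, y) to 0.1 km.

Distance from S−P lag: d = Δt · v_P v_S / (v_P − v_S) = Δt · (5.72·3.28)/(5.72−3.28) ≈ 7.6892·Δt.
So d_N-04 = 67.60, d_N-05 = 187.34, d_N-06 = 20.98 km.
Circle about each station: (x − 96.4)² + (y − 9.9)² = 67.60²; (x + 88.2)² + (y + 23.0)² = 187.34²; (x − 103.1)² + (y + 38.0)² = 20.98².
Subtracting pairs of circle equations eliminates x²+y² and gives linear equations (the radical axes):
-369.2 x − 65.8 y = -31609.25
13.4 x − 95.8 y = 6812.24
Solving the 2×2 system: x ≈ 95.9, y ≈ -57.7 km.
Check against N-04 (with the unrounded x, y): √((x − 96.4)²+(y − 9.9)²) = 67.60 ≈ 67.60 km. ✓

95.9 km east, -57.7 km north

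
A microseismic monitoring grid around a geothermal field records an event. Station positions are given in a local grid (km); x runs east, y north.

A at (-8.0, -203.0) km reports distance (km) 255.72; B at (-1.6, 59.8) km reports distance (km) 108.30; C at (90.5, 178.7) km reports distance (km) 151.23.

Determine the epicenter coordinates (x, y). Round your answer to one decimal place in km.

101.9 km east, 27.9 km north

Circle about each station: (x + 8.0)² + (y + 203.0)² = 255.72²; (x + 1.6)² + (y − 59.8)² = 108.30²; (x − 90.5)² + (y − 178.7)² = 151.23².
Subtracting the A equation from the B and C equations removes the quadratic terms:
12.8 x + 525.6 y = 15969.43
197.0 x + 763.4 y = 41373.15
Solving the 2×2 system: x ≈ 101.9, y ≈ 27.9 km.
Check against A (with the unrounded x, y): √((x + 8.0)²+(y + 203.0)²) = 255.72 ≈ 255.72 km. ✓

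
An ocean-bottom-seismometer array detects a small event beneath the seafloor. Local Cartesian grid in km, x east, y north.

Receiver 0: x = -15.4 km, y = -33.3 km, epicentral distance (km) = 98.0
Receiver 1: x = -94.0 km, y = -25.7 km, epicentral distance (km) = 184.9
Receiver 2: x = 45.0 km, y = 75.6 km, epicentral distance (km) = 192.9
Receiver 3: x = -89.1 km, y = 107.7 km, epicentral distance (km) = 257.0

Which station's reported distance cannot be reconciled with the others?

Receiver 1

Solve using three stations at a time. Using Receiver 0, Receiver 2, Receiver 3 (subtract circle equations pairwise → linear system) gives (x, y) ≈ (35.5, -117.1).
Distances from that point to each station vs reported:
  Receiver 0: calculated 98.0 vs reported 98.0 → residual 0.0 km
  Receiver 1: calculated 158.5 vs reported 184.9 → residual 26.4 km
  Receiver 2: calculated 192.9 vs reported 192.9 → residual 0.0 km
  Receiver 3: calculated 257.0 vs reported 257.0 → residual 0.0 km
Receiver 0, Receiver 2, Receiver 3 are mutually consistent (residuals ≈ 0); Receiver 1 is off by 26.4 km.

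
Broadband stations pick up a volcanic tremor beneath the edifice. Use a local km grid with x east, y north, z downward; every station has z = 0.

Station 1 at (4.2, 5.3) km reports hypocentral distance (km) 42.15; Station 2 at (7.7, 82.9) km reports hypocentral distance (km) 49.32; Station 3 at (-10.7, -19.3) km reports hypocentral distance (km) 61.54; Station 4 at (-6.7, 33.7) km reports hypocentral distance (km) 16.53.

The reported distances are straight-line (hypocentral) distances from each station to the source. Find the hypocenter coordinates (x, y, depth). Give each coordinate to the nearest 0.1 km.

x ≈ -14.7 km, y ≈ 40.8 km, depth ≈ 12.6 km

Each station gives a sphere (x−x_i)² + (y−y_i)² + z² = d_i² (stations at z=0).
Subtracting the Station 1 sphere from Station 2 and Station 3: z² cancels, leaving linear equations in x and y:
7.0 x + 155.2 y = 6230.13
-29.8 x − 49.2 y = -1569.30
Solving: x ≈ -14.710, y ≈ 40.806 km (keep extra digits for the depth step; rounded: -14.7, 40.8).
Then from the Station 1 sphere: z² = 42.15² − (x − 4.2)² − (y − 5.3)² with x = -14.710, y = 40.806, so z ≈ 12.584 ≈ 12.6 km.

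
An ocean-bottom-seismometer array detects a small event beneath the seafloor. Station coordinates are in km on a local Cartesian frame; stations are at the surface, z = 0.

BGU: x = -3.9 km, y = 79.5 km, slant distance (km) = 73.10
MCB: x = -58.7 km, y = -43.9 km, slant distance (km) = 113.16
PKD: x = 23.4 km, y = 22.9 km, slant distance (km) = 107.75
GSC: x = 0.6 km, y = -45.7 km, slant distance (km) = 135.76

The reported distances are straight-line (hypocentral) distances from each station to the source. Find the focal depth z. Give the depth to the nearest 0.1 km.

Each station gives a sphere (x−x_i)² + (y−y_i)² + z² = d_i² (stations at z=0).
Subtracting the BGU sphere from MCB and PKD: z² cancels, leaving linear equations in x and y:
-109.6 x − 246.8 y = -8424.14
54.6 x − 113.2 y = -11529.94
Solving: x ≈ -73.100, y ≈ 66.596 km (keep extra digits for the depth step; rounded: -73.1, 66.6).
Then from the BGU sphere: z² = 73.10² − (x + 3.9)² − (y − 79.5)² with x = -73.100, y = 66.596, so z ≈ 19.709 ≈ 19.7 km.

depth ≈ 19.7 km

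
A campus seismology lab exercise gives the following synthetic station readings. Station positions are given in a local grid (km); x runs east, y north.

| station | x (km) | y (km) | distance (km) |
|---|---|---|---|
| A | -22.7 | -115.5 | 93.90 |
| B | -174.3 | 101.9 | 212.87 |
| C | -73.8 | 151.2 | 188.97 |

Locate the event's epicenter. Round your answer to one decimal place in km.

(-2.5, -23.8)

Circle about each station: (x + 22.7)² + (y + 115.5)² = 93.90²; (x + 174.3)² + (y − 101.9)² = 212.87²; (x + 73.8)² + (y − 151.2)² = 188.97².
Subtracting pairs of circle equations eliminates x²+y² and gives linear equations (the radical axes):
-303.2 x + 434.8 y = -9587.87
-102.2 x + 533.4 y = -12440.11
Solving the 2×2 system: x ≈ -2.5, y ≈ -23.8 km.
Check against A (with the unrounded x, y): √((x + 22.7)²+(y + 115.5)²) = 93.89 ≈ 93.90 km. ✓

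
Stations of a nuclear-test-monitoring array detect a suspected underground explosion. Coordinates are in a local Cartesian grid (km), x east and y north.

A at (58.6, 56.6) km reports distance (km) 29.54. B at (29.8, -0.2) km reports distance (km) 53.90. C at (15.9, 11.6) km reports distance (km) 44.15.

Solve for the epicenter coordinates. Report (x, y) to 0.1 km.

Circle about each station: (x − 58.6)² + (y − 56.6)² = 29.54²; (x − 29.8)² + (y + 0.2)² = 53.90²; (x − 15.9)² + (y − 11.6)² = 44.15².
Subtracting the A equation from the B and C equations removes the quadratic terms:
-57.6 x − 113.6 y = -7782.04
-85.4 x − 90.0 y = -7326.76
Solving the 2×2 system: x ≈ 29.2, y ≈ 53.7 km.

x ≈ 29.2 km, y ≈ 53.7 km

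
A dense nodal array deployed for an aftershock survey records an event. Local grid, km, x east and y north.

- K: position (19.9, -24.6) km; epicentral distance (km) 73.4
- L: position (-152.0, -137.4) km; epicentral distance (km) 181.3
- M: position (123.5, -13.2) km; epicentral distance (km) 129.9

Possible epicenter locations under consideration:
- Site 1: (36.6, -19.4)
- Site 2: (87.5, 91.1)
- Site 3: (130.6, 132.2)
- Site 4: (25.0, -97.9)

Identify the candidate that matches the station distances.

Site 4

For each candidate, compare |candidate − station| to the reported distance:
Site 1: residuals K 55.9, L 41.2, M 42.8 → max 55.9 km
Site 2: residuals K 60.6, L 149.7, M 19.6 → max 149.7 km
Site 3: residuals K 118.5, L 209.3, M 15.7 → max 209.3 km
Site 4: residuals K 0.1, L 0.1, M 0.0 → max 0.1 km
Only Site 4 has all residuals ≈ 0.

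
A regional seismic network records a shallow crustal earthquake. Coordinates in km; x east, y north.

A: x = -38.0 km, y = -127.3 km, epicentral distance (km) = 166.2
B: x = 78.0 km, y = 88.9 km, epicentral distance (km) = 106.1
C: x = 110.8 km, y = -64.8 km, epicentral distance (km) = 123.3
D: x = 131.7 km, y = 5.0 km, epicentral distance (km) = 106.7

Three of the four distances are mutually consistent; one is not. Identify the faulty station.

Solve using three stations at a time. Using A, C, D (subtract circle equations pairwise → linear system) gives (x, y) ≈ (27.0, 25.7).
Distances from that point to each station vs reported:
  A: calculated 166.2 vs reported 166.2 → residual 0.0 km
  B: calculated 81.2 vs reported 106.1 → residual 24.9 km
  C: calculated 123.3 vs reported 123.3 → residual 0.0 km
  D: calculated 106.7 vs reported 106.7 → residual 0.0 km
A, C, D are mutually consistent (residuals ≈ 0); B is off by 24.9 km.

B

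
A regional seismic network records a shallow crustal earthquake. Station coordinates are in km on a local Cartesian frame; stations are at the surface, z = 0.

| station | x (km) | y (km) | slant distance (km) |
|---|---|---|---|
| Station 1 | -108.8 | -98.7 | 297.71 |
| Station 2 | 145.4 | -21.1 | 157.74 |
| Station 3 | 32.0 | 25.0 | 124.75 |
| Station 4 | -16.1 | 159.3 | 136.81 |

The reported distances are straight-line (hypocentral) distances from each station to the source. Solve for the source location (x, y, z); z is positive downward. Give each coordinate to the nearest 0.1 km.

x ≈ 91.7 km, y ≈ 110.4 km, depth ≈ 68.6 km

Each station gives a sphere (x−x_i)² + (y−y_i)² + z² = d_i² (stations at z=0).
Subtracting the Station 1 sphere from Station 2 and Station 3: z² cancels, leaving linear equations in x and y:
508.4 x + 155.2 y = 63756.58
281.6 x + 247.4 y = 53138.55
Solving: x ≈ 91.701, y ≈ 110.410 km (keep extra digits for the depth step; rounded: 91.7, 110.4).
Then from the Station 1 sphere: z² = 297.71² − (x + 108.8)² − (y + 98.7)² with x = 91.701, y = 110.410, so z ≈ 68.583 ≈ 68.6 km.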